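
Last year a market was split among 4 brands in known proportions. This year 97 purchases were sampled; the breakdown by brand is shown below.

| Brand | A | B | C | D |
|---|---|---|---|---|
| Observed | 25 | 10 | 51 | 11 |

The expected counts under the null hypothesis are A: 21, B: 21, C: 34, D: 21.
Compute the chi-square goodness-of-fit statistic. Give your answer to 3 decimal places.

A: (25 − 21)²/21 = 16/21 = 0.7619
B: (10 − 21)²/21 = 121/21 = 5.7619
C: (51 − 34)²/34 = 289/34 = 8.5000
D: (11 − 21)²/21 = 100/21 = 4.7619
Sum = 19.786

19.786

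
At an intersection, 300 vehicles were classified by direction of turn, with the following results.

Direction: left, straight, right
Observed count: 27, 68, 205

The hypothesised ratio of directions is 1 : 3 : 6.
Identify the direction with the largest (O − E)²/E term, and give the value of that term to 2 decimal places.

Ratio total = 10. Expected counts: 300×1/10 = 30, 300×3/10 = 90, 300×6/10 = 180.
left: (27 − 30)²/30 = 9/30 = 0.300
straight: (68 − 90)²/90 = 484/90 = 5.378
right: (205 − 180)²/180 = 625/180 = 3.472
The largest term is for straight: 5.38.

straight, 5.38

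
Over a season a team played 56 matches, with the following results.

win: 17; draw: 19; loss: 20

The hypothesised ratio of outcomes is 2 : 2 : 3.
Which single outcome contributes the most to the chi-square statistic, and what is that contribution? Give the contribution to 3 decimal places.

Ratio total = 7. Expected counts: 56×2/7 = 16, 56×2/7 = 16, 56×3/7 = 24.
cat         O        E   (O−E)²/E
win        17       16     0.0625
draw       19       16     0.5625
loss       20       24     0.6667
The largest term is for loss: 0.667.

loss, 0.667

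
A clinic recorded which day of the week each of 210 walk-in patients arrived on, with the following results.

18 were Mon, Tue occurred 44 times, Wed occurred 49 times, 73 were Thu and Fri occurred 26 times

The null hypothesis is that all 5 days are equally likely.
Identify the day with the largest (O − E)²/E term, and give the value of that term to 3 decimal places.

Thu, 22.881

Under H₀ each category has probability 1/5, so each expected count is 210/5 = 42.
Mon: (18 − 42)²/42 = 576/42 = 13.7143
Tue: (44 − 42)²/42 = 4/42 = 0.0952
Wed: (49 − 42)²/42 = 49/42 = 1.1667
Thu: (73 − 42)²/42 = 961/42 = 22.8810
Fri: (26 − 42)²/42 = 256/42 = 6.0952
The largest term is for Thu: 22.881.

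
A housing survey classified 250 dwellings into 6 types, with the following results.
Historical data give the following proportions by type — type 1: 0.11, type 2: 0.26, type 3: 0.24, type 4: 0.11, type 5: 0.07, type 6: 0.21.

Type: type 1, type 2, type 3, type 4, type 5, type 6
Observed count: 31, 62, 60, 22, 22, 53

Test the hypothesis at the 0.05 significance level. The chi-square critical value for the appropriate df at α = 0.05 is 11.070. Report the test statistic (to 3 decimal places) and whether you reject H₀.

2.846; do not reject

Expected counts E_i = n·p_i: 250×0.11 = 27.5, 250×0.26 = 65, 250×0.24 = 60, 250×0.11 = 27.5, 250×0.07 = 17.5, 250×0.21 = 52.5.
type 1: (31 − 27.5)²/27.5 = 12.25/27.5 = 0.4455
type 2: (62 − 65)²/65 = 9/65 = 0.1385
type 3: (60 − 60)²/60 = 0/60 = 0.0000
type 4: (22 − 27.5)²/27.5 = 30.25/27.5 = 1.1000
type 5: (22 − 17.5)²/17.5 = 20.25/17.5 = 1.1571
type 6: (53 − 52.5)²/52.5 = 0.25/52.5 = 0.0048
Sum = 2.846
df = 5. Since 2.846 < 11.070, we do not reject H₀.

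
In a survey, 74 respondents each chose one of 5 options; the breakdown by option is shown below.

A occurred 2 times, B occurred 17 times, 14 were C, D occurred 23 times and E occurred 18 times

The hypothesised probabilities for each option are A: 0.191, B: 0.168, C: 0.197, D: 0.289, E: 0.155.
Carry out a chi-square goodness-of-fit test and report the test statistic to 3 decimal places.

15.958

Expected counts E_i = n·p_i: 74×0.191 = 14.134, 74×0.168 = 12.432, 74×0.197 = 14.578, 74×0.289 = 21.386, 74×0.155 = 11.47.
χ² = (2−14.134)²/14.134 + (17−12.432)²/12.432 + (14−14.578)²/14.578 + (23−21.386)²/21.386 + (18−11.47)²/11.47
   = 10.4170 + 1.6785 + 0.0229 + 0.1218 + 3.7176
Sum = 15.958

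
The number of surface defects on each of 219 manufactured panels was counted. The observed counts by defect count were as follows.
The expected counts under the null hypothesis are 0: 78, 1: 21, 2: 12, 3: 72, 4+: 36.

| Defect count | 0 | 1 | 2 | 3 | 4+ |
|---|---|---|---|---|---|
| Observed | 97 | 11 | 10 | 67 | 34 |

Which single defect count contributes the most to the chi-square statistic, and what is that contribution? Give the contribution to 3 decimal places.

1, 4.762

χ² = (97−78)²/78 + (11−21)²/21 + (10−12)²/12 + (67−72)²/72 + (34−36)²/36
   = 4.6282 + 4.7619 + 0.3333 + 0.3472 + 0.1111
The largest term is for 1: 4.762.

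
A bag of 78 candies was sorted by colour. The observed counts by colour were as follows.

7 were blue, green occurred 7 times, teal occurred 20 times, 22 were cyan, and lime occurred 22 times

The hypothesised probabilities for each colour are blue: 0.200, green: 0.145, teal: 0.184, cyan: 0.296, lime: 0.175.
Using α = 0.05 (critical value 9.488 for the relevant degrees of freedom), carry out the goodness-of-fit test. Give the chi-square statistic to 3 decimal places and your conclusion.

Expected counts E_i = n·p_i: 78×0.200 = 15.6, 78×0.145 = 11.31, 78×0.184 = 14.352, 78×0.296 = 23.088, 78×0.175 = 13.65.
χ² = (7−15.6)²/15.6 + (7−11.31)²/11.31 + (20−14.352)²/14.352 + (22−23.088)²/23.088 + (22−13.65)²/13.65
   = 4.7410 + 1.6424 + 2.2227 + 0.0513 + 5.1079
Sum = 13.765
df = 4. Since 13.765 > 9.488, we reject H₀.

13.765; reject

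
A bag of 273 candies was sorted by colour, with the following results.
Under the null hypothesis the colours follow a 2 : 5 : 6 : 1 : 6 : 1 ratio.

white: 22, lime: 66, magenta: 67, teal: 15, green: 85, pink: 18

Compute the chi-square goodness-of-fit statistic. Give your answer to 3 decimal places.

Ratio total = 21. Expected counts: 273×2/21 = 26, 273×5/21 = 65, 273×6/21 = 78, 273×1/21 = 13, 273×6/21 = 78, 273×1/21 = 13.
cat          O        E   (O−E)²/E
white       22       26     0.6154
lime        66       65     0.0154
magenta     67       78     1.5513
teal        15       13     0.3077
green       85       78     0.6282
pink        18       13     1.9231
Sum = 5.041

5.041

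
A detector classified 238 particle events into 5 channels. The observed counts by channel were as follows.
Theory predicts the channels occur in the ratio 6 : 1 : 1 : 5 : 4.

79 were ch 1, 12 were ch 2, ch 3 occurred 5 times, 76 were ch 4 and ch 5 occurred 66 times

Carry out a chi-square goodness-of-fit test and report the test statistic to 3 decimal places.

8.669

Ratio total = 17. Expected counts: 238×6/17 = 84, 238×1/17 = 14, 238×1/17 = 14, 238×5/17 = 70, 238×4/17 = 56.
ch 1: (79 − 84)²/84 = 25/84 = 0.2976
ch 2: (12 − 14)²/14 = 4/14 = 0.2857
ch 3: (5 − 14)²/14 = 81/14 = 5.7857
ch 4: (76 − 70)²/70 = 36/70 = 0.5143
ch 5: (66 − 56)²/56 = 100/56 = 1.7857
Sum = 8.669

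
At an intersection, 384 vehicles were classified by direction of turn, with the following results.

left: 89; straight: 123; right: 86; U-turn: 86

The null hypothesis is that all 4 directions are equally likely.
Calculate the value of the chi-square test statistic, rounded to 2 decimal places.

Expected count for each of the 4 categories: 384/4 = 96.
cat           O        E   (O−E)²/E
left         89       96      0.510
straight    123       96      7.594
right        86       96      1.042
U-turn       86       96      1.042
Sum = 10.19

10.19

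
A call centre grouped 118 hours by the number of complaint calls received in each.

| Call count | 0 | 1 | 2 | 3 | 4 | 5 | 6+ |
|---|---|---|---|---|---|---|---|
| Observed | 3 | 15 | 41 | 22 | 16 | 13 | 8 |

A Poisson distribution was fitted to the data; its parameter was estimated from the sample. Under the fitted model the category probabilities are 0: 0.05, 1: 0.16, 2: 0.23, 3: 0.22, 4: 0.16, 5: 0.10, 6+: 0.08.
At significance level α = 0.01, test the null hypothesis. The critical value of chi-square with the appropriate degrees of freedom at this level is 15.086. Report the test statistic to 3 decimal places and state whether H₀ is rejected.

Expected counts E_i = n·p_i: 118×0.05 = 5.9, 118×0.16 = 18.88, 118×0.23 = 27.14, 118×0.22 = 25.96, 118×0.16 = 18.88, 118×0.10 = 11.8, 118×0.08 = 9.44.
cat         O        E   (O−E)²/E
0           3      5.9     1.4254
1          15    18.88     0.7974
2          41    27.14     7.0781
3          22    25.96     0.6041
4          16    18.88     0.4393
5          13     11.8     0.1220
6+          8     9.44     0.2197
Sum = 10.686
df = 5. Since 10.686 < 15.086, we do not reject H₀.

10.686; do not reject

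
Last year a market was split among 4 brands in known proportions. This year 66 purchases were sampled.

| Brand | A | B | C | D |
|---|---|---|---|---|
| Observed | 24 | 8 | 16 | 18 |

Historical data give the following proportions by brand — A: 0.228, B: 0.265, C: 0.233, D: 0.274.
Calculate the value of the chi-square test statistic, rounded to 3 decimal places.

Expected counts E_i = n·p_i: 66×0.228 = 15.048, 66×0.265 = 17.49, 66×0.233 = 15.378, 66×0.274 = 18.084.
A: (24 − 15.048)²/15.048 = 80.138304/15.048 = 5.3255
B: (8 − 17.49)²/17.49 = 90.0601/17.49 = 5.1492
C: (16 − 15.378)²/15.378 = 0.386884/15.378 = 0.0252
D: (18 − 18.084)²/18.084 = 0.007056/18.084 = 0.0004
Sum = 10.500

10.500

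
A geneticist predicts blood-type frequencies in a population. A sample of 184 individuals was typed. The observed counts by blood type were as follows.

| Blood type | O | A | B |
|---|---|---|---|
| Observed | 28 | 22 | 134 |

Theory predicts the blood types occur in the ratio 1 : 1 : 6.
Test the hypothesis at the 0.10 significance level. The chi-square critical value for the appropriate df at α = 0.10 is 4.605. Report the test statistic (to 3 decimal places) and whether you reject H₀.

Ratio total = 8. Expected counts: 184×1/8 = 23, 184×1/8 = 23, 184×6/8 = 138.
χ² = (28−23)²/23 + (22−23)²/23 + (134−138)²/138
   = 1.0870 + 0.0435 + 0.1159
Sum = 1.246
df = 2. Since 1.246 < 4.605, we do not reject H₀.

1.246; do not reject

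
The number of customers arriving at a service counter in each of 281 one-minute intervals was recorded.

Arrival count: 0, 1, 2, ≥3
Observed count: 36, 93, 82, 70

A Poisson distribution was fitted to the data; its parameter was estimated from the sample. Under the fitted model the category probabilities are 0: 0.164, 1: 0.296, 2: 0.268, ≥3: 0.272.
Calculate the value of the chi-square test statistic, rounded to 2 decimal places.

Expected counts E_i = n·p_i: 281×0.164 = 46.084, 281×0.296 = 83.176, 281×0.268 = 75.308, 281×0.272 = 76.432.
0: (36 − 46.084)²/46.084 = 101.687056/46.084 = 2.207
1: (93 − 83.176)²/83.176 = 96.510976/83.176 = 1.160
2: (82 − 75.308)²/75.308 = 44.782864/75.308 = 0.595
≥3: (70 − 76.432)²/76.432 = 41.370624/76.432 = 0.541
Sum = 4.50

4.50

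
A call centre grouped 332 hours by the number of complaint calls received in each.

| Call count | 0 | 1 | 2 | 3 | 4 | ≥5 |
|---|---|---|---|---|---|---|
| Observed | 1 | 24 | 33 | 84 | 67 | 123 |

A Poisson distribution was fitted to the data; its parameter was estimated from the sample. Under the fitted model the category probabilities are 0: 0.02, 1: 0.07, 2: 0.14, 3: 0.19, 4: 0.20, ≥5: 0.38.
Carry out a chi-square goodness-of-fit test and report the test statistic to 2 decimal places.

Expected counts E_i = n·p_i: 332×0.02 = 6.64, 332×0.07 = 23.24, 332×0.14 = 46.48, 332×0.19 = 63.08, 332×0.20 = 66.4, 332×0.38 = 126.16.
0: (1 − 6.64)²/6.64 = 31.8096/6.64 = 4.791
1: (24 − 23.24)²/23.24 = 0.5776/23.24 = 0.025
2: (33 − 46.48)²/46.48 = 181.7104/46.48 = 3.909
3: (84 − 63.08)²/63.08 = 437.6464/63.08 = 6.938
4: (67 − 66.4)²/66.4 = 0.36/66.4 = 0.005
≥5: (123 − 126.16)²/126.16 = 9.9856/126.16 = 0.079
Sum = 15.75

15.75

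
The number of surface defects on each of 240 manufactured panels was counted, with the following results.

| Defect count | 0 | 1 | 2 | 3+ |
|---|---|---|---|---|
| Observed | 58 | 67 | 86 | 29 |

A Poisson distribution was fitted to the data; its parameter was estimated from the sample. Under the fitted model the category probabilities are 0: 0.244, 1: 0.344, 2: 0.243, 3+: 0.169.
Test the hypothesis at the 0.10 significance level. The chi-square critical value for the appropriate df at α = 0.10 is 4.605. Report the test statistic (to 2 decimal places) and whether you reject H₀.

Expected counts E_i = n·p_i: 240×0.244 = 58.56, 240×0.344 = 82.56, 240×0.243 = 58.32, 240×0.169 = 40.56.
0: (58 − 58.56)²/58.56 = 0.3136/58.56 = 0.005
1: (67 − 82.56)²/82.56 = 242.1136/82.56 = 2.933
2: (86 − 58.32)²/58.32 = 766.1824/58.32 = 13.138
3+: (29 − 40.56)²/40.56 = 133.6336/40.56 = 3.295
Sum = 19.37
df = 2. Since 19.37 > 4.605, we reject H₀.

19.37; reject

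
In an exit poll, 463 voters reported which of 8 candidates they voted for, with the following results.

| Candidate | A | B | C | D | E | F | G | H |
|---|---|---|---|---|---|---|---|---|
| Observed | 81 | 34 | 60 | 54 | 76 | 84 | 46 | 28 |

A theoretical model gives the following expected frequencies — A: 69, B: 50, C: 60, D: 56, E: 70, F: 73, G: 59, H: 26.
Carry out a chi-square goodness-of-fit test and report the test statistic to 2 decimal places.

A: (81 − 69)²/69 = 144/69 = 2.087
B: (34 − 50)²/50 = 256/50 = 5.120
C: (60 − 60)²/60 = 0/60 = 0.000
D: (54 − 56)²/56 = 4/56 = 0.071
E: (76 − 70)²/70 = 36/70 = 0.514
F: (84 − 73)²/73 = 121/73 = 1.658
G: (46 − 59)²/59 = 169/59 = 2.864
H: (28 − 26)²/26 = 4/26 = 0.154
Sum = 12.47

12.47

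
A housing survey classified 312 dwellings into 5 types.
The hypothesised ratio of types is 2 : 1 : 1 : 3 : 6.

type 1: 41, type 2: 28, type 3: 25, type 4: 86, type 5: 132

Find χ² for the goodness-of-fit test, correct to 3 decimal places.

5.451

Ratio total = 13. Expected counts: 312×2/13 = 48, 312×1/13 = 24, 312×1/13 = 24, 312×3/13 = 72, 312×6/13 = 144.
χ² = (41−48)²/48 + (28−24)²/24 + (25−24)²/24 + (86−72)²/72 + (132−144)²/144
   = 1.0208 + 0.6667 + 0.0417 + 2.7222 + 1.0000
Sum = 5.451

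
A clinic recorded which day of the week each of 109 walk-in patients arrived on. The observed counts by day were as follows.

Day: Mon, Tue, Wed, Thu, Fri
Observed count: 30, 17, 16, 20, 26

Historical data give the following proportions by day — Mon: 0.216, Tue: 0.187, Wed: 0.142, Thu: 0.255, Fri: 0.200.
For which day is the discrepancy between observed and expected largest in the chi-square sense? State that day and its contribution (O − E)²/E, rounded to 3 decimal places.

Expected counts E_i = n·p_i: 109×0.216 = 23.544, 109×0.187 = 20.383, 109×0.142 = 15.478, 109×0.255 = 27.795, 109×0.200 = 21.8.
Mon: (30 − 23.544)²/23.544 = 41.679936/23.544 = 1.7703
Tue: (17 − 20.383)²/20.383 = 11.444689/20.383 = 0.5615
Wed: (16 − 15.478)²/15.478 = 0.272484/15.478 = 0.0176
Thu: (20 − 27.795)²/27.795 = 60.762025/27.795 = 2.1861
Fri: (26 − 21.8)²/21.8 = 17.64/21.8 = 0.8092
The largest term is for Thu: 2.186.

Thu, 2.186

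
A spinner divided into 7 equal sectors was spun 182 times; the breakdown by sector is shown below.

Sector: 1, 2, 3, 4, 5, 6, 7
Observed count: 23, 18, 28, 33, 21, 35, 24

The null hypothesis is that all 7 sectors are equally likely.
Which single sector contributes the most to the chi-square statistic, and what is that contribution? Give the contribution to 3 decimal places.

Expected count for each of the 7 categories: 182/7 = 26.
χ² = (23−26)²/26 + (18−26)²/26 + (28−26)²/26 + (33−26)²/26 + (21−26)²/26 + (35−26)²/26 + (24−26)²/26
   = 0.3462 + 2.4615 + 0.1538 + 1.8846 + 0.9615 + 3.1154 + 0.1538
The largest term is for 6: 3.115.

6, 3.115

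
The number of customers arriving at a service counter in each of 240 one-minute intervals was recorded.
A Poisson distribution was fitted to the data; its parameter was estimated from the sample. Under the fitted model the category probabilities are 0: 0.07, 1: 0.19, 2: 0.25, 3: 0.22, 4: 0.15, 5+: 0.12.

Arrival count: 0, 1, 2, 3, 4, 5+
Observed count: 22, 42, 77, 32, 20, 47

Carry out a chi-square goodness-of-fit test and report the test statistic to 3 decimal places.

33.517

Expected counts E_i = n·p_i: 240×0.07 = 16.8, 240×0.19 = 45.6, 240×0.25 = 60, 240×0.22 = 52.8, 240×0.15 = 36, 240×0.12 = 28.8.
cat         O        E   (O−E)²/E
0          22     16.8     1.6095
1          42     45.6     0.2842
2          77       60     4.8167
3          32     52.8     8.1939
4          20       36     7.1111
5+         47     28.8    11.5014
Sum = 33.517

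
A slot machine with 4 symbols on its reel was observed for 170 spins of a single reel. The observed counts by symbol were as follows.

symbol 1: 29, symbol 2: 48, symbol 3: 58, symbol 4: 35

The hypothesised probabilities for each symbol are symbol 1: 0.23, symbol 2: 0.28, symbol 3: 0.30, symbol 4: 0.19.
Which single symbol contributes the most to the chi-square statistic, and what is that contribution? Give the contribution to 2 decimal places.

symbol 1, 2.61

Expected counts E_i = n·p_i: 170×0.23 = 39.1, 170×0.28 = 47.6, 170×0.30 = 51, 170×0.19 = 32.3.
symbol 1: (29 − 39.1)²/39.1 = 102.01/39.1 = 2.609
symbol 2: (48 − 47.6)²/47.6 = 0.16/47.6 = 0.003
symbol 3: (58 − 51)²/51 = 49/51 = 0.961
symbol 4: (35 − 32.3)²/32.3 = 7.29/32.3 = 0.226
The largest term is for symbol 1: 2.61.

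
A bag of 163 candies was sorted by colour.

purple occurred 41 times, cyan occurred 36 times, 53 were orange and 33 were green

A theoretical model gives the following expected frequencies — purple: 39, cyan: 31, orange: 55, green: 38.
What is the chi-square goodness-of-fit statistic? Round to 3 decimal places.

purple: (41 − 39)²/39 = 4/39 = 0.1026
cyan: (36 − 31)²/31 = 25/31 = 0.8065
orange: (53 − 55)²/55 = 4/55 = 0.0727
green: (33 − 38)²/38 = 25/38 = 0.6579
Sum = 1.640

1.640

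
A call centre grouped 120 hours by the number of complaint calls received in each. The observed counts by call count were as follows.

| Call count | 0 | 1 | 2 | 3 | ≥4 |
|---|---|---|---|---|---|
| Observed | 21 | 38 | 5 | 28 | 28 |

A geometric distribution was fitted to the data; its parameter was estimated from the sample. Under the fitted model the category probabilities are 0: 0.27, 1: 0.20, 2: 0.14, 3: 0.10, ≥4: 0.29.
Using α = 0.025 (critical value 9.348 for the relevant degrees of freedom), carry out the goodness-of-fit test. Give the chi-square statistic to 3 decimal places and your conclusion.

43.128; reject

Expected counts E_i = n·p_i: 120×0.27 = 32.4, 120×0.20 = 24, 120×0.14 = 16.8, 120×0.10 = 12, 120×0.29 = 34.8.
χ² = (21−32.4)²/32.4 + (38−24)²/24 + (5−16.8)²/16.8 + (28−12)²/12 + (28−34.8)²/34.8
   = 4.0111 + 8.1667 + 8.2881 + 21.3333 + 1.3287
Sum = 43.128
df = 3. Since 43.128 > 9.348, we reject H₀.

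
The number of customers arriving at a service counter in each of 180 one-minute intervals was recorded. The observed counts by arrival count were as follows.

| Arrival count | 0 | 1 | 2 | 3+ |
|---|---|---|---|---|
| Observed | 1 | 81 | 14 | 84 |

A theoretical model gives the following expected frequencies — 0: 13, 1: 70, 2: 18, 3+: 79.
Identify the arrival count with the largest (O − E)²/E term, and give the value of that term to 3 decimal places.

χ² = (1−13)²/13 + (81−70)²/70 + (14−18)²/18 + (84−79)²/79
   = 11.0769 + 1.7286 + 0.8889 + 0.3165
The largest term is for 0: 11.077.

0, 11.077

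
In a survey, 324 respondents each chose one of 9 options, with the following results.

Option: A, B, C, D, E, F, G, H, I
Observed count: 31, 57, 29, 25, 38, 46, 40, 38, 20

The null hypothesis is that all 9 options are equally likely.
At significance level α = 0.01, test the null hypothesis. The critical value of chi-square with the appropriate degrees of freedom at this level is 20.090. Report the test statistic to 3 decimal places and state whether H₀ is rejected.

Expected count for each of the 9 categories: 324/9 = 36.
χ² = (31−36)²/36 + (57−36)²/36 + (29−36)²/36 + (25−36)²/36 + (38−36)²/36 + (46−36)²/36 + (40−36)²/36 + (38−36)²/36 + (20−36)²/36
   = 0.6944 + 12.2500 + 1.3611 + 3.3611 + 0.1111 + 2.7778 + 0.4444 + 0.1111 + 7.1111
Sum = 28.222
df = 8. Since 28.222 > 20.090, we reject H₀.

28.222; reject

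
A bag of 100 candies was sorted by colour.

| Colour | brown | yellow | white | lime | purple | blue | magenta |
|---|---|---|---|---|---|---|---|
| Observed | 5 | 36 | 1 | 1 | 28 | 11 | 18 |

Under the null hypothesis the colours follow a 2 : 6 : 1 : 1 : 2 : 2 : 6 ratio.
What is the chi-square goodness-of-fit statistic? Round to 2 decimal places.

47.40

Ratio total = 20. Expected counts: 100×2/20 = 10, 100×6/20 = 30, 100×1/20 = 5, 100×1/20 = 5, 100×2/20 = 10, 100×2/20 = 10, 100×6/20 = 30.
cat          O        E   (O−E)²/E
brown        5       10      2.500
yellow      36       30      1.200
white        1        5      3.200
lime         1        5      3.200
purple      28       10     32.400
blue        11       10      0.100
magenta     18       30      4.800
Sum = 47.40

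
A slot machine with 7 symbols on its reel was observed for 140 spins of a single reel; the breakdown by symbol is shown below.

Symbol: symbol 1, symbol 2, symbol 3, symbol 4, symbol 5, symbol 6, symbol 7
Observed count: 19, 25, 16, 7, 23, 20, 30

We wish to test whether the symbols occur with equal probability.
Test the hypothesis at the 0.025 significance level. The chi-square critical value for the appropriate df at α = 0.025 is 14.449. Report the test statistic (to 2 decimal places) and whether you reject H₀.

Under H₀ each category has probability 1/7, so each expected count is 140/7 = 20.
cat           O        E   (O−E)²/E
symbol 1     19       20      0.050
symbol 2     25       20      1.250
symbol 3     16       20      0.800
symbol 4      7       20      8.450
symbol 5     23       20      0.450
symbol 6     20       20      0.000
symbol 7     30       20      5.000
Sum = 16.00
df = 6. Since 16.00 > 14.449, we reject H₀.

16.00; reject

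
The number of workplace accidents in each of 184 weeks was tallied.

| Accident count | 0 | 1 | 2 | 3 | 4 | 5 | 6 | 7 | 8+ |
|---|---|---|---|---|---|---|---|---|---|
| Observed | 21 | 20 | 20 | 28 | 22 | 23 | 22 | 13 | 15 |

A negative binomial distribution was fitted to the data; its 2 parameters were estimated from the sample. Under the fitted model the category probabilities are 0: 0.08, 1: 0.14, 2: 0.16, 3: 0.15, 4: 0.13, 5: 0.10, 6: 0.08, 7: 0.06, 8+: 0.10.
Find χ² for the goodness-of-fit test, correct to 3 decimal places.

Expected counts E_i = n·p_i: 184×0.08 = 14.72, 184×0.14 = 25.76, 184×0.16 = 29.44, 184×0.15 = 27.6, 184×0.13 = 23.92, 184×0.10 = 18.4, 184×0.08 = 14.72, 184×0.06 = 11.04, 184×0.10 = 18.4.
0: (21 − 14.72)²/14.72 = 39.4384/14.72 = 2.6792
1: (20 − 25.76)²/25.76 = 33.1776/25.76 = 1.2880
2: (20 − 29.44)²/29.44 = 89.1136/29.44 = 3.0270
3: (28 − 27.6)²/27.6 = 0.16/27.6 = 0.0058
4: (22 − 23.92)²/23.92 = 3.6864/23.92 = 0.1541
5: (23 − 18.4)²/18.4 = 21.16/18.4 = 1.1500
6: (22 − 14.72)²/14.72 = 52.9984/14.72 = 3.6004
7: (13 − 11.04)²/11.04 = 3.8416/11.04 = 0.3480
8+: (15 − 18.4)²/18.4 = 11.56/18.4 = 0.6283
Sum = 12.881

12.881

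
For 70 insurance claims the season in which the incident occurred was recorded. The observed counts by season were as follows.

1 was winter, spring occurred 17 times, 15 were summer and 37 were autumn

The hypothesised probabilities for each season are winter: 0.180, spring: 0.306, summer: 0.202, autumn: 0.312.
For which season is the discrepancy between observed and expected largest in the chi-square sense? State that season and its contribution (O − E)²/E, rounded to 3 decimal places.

winter, 10.679

Expected counts E_i = n·p_i: 70×0.180 = 12.6, 70×0.306 = 21.42, 70×0.202 = 14.14, 70×0.312 = 21.84.
winter: (1 − 12.6)²/12.6 = 134.56/12.6 = 10.6794
spring: (17 − 21.42)²/21.42 = 19.5364/21.42 = 0.9121
summer: (15 − 14.14)²/14.14 = 0.7396/14.14 = 0.0523
autumn: (37 − 21.84)²/21.84 = 229.8256/21.84 = 10.5232
The largest term is for winter: 10.679.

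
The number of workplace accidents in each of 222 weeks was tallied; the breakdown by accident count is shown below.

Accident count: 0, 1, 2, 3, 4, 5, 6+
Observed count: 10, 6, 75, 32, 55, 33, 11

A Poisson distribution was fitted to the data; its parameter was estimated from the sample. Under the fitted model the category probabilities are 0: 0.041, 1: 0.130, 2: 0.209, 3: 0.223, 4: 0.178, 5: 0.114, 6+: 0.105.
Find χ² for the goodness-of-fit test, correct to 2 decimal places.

Expected counts E_i = n·p_i: 222×0.041 = 9.102, 222×0.130 = 28.86, 222×0.209 = 46.398, 222×0.223 = 49.506, 222×0.178 = 39.516, 222×0.114 = 25.308, 222×0.105 = 23.31.
0: (10 − 9.102)²/9.102 = 0.806404/9.102 = 0.089
1: (6 − 28.86)²/28.86 = 522.5796/28.86 = 18.107
2: (75 − 46.398)²/46.398 = 818.074404/46.398 = 17.632
3: (32 − 49.506)²/49.506 = 306.460036/49.506 = 6.190
4: (55 − 39.516)²/39.516 = 239.754256/39.516 = 6.067
5: (33 − 25.308)²/25.308 = 59.166864/25.308 = 2.338
6+: (11 − 23.31)²/23.31 = 151.5361/23.31 = 6.501
Sum = 56.92

56.92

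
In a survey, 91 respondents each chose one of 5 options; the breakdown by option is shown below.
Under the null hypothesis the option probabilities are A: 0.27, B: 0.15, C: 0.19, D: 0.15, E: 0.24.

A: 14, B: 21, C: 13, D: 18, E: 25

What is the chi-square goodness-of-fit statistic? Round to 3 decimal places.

Expected counts E_i = n·p_i: 91×0.27 = 24.57, 91×0.15 = 13.65, 91×0.19 = 17.29, 91×0.15 = 13.65, 91×0.24 = 21.84.
A: (14 − 24.57)²/24.57 = 111.7249/24.57 = 4.5472
B: (21 − 13.65)²/13.65 = 54.0225/13.65 = 3.9577
C: (13 − 17.29)²/17.29 = 18.4041/17.29 = 1.0644
D: (18 − 13.65)²/13.65 = 18.9225/13.65 = 1.3863
E: (25 − 21.84)²/21.84 = 9.9856/21.84 = 0.4572
Sum = 11.413

11.413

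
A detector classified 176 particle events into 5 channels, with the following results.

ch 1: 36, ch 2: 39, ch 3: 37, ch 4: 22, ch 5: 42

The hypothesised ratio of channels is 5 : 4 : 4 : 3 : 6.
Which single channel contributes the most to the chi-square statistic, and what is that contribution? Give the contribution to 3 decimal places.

Ratio total = 22. Expected counts: 176×5/22 = 40, 176×4/22 = 32, 176×4/22 = 32, 176×3/22 = 24, 176×6/22 = 48.
χ² = (36−40)²/40 + (39−32)²/32 + (37−32)²/32 + (22−24)²/24 + (42−48)²/48
   = 0.4000 + 1.5313 + 0.7813 + 0.1667 + 0.7500
The largest term is for ch 2: 1.531.

ch 2, 1.531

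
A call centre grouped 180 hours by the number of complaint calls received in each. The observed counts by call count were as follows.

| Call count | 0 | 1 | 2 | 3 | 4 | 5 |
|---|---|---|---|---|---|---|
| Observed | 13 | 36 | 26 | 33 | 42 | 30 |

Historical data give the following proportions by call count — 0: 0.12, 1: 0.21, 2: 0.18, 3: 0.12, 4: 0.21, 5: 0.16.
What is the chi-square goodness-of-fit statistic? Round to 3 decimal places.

11.307

Expected counts E_i = n·p_i: 180×0.12 = 21.6, 180×0.21 = 37.8, 180×0.18 = 32.4, 180×0.12 = 21.6, 180×0.21 = 37.8, 180×0.16 = 28.8.
χ² = (13−21.6)²/21.6 + (36−37.8)²/37.8 + (26−32.4)²/32.4 + (33−21.6)²/21.6 + (42−37.8)²/37.8 + (30−28.8)²/28.8
   = 3.4241 + 0.0857 + 1.2642 + 6.0167 + 0.4667 + 0.0500
Sum = 11.307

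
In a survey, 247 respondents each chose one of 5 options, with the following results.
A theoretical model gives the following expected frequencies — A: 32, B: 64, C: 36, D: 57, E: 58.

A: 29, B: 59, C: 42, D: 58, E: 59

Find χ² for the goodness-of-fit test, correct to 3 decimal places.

A: (29 − 32)²/32 = 9/32 = 0.2813
B: (59 − 64)²/64 = 25/64 = 0.3906
C: (42 − 36)²/36 = 36/36 = 1.0000
D: (58 − 57)²/57 = 1/57 = 0.0175
E: (59 − 58)²/58 = 1/58 = 0.0172
Sum = 1.707

1.707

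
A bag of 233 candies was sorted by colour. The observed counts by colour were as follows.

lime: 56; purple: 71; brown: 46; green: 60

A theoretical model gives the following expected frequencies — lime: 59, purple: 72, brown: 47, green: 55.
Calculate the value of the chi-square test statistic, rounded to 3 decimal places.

χ² = (56−59)²/59 + (71−72)²/72 + (46−47)²/47 + (60−55)²/55
   = 0.1525 + 0.0139 + 0.0213 + 0.4545
Sum = 0.642

0.642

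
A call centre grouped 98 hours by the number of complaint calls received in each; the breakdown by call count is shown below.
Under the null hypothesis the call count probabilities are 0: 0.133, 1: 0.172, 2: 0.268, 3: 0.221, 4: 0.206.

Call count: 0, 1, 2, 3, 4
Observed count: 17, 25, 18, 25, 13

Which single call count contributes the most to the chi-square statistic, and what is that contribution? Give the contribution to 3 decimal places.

1, 3.935

Expected counts E_i = n·p_i: 98×0.133 = 13.034, 98×0.172 = 16.856, 98×0.268 = 26.264, 98×0.221 = 21.658, 98×0.206 = 20.188.
0: (17 − 13.034)²/13.034 = 15.729156/13.034 = 1.2068
1: (25 − 16.856)²/16.856 = 66.324736/16.856 = 3.9348
2: (18 − 26.264)²/26.264 = 68.293696/26.264 = 2.6003
3: (25 − 21.658)²/21.658 = 11.168964/21.658 = 0.5157
4: (13 − 20.188)²/20.188 = 51.667344/20.188 = 2.5593
The largest term is for 1: 3.935.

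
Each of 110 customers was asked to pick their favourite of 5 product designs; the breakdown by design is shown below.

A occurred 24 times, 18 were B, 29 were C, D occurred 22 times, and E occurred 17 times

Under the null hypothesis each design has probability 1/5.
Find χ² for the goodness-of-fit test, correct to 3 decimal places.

Under H₀ each category has probability 1/5, so each expected count is 110/5 = 22.
A: (24 − 22)²/22 = 4/22 = 0.1818
B: (18 − 22)²/22 = 16/22 = 0.7273
C: (29 − 22)²/22 = 49/22 = 2.2273
D: (22 − 22)²/22 = 0/22 = 0.0000
E: (17 − 22)²/22 = 25/22 = 1.1364
Sum = 4.273

4.273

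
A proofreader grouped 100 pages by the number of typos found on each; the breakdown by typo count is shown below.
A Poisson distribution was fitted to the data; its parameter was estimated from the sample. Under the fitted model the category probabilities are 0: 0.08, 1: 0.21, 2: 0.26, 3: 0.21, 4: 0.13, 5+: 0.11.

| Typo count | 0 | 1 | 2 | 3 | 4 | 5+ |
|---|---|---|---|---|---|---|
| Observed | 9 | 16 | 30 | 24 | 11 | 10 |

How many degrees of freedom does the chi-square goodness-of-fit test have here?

There are k = 6 categories and 1 parameter estimated from the data, so df = 6 − 1 − 1 = 4.

4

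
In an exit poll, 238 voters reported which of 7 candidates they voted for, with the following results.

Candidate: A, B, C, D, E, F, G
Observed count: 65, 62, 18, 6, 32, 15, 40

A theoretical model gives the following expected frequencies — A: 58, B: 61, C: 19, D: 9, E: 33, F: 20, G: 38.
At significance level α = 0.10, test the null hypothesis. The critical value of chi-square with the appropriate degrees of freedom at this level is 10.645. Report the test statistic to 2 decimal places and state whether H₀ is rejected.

3.30; do not reject

cat         O        E   (O−E)²/E
A          65       58      0.845
B          62       61      0.016
C          18       19      0.053
D           6        9      1.000
E          32       33      0.030
F          15       20      1.250
G          40       38      0.105
Sum = 3.30
df = 6. Since 3.30 < 10.645, we do not reject H₀.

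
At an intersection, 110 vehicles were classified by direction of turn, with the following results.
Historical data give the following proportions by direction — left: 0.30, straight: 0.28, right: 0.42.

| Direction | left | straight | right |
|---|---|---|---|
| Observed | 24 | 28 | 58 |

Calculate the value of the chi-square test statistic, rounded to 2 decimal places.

Expected counts E_i = n·p_i: 110×0.30 = 33, 110×0.28 = 30.8, 110×0.42 = 46.2.
cat           O        E   (O−E)²/E
left         24       33      2.455
straight     28     30.8      0.255
right        58     46.2      3.014
Sum = 5.72

5.72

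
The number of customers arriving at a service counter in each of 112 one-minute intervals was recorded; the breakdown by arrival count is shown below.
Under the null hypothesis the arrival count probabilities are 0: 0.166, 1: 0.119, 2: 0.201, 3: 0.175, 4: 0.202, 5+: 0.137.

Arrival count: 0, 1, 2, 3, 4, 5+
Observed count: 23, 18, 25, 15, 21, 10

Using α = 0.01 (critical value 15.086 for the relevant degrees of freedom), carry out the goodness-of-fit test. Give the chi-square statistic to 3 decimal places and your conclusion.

6.015; do not reject

Expected counts E_i = n·p_i: 112×0.166 = 18.592, 112×0.119 = 13.328, 112×0.201 = 22.512, 112×0.175 = 19.6, 112×0.202 = 22.624, 112×0.137 = 15.344.
0: (23 − 18.592)²/18.592 = 19.430464/18.592 = 1.0451
1: (18 − 13.328)²/13.328 = 21.827584/13.328 = 1.6377
2: (25 − 22.512)²/22.512 = 6.190144/22.512 = 0.2750
3: (15 − 19.6)²/19.6 = 21.16/19.6 = 1.0796
4: (21 − 22.624)²/22.624 = 2.637376/22.624 = 0.1166
5+: (10 − 15.344)²/15.344 = 28.558336/15.344 = 1.8612
Sum = 6.015
df = 5. Since 6.015 < 15.086, we do not reject H₀.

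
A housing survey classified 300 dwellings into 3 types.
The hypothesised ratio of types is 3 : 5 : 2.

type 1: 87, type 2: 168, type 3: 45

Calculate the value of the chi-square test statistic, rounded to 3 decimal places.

6.010

Ratio total = 10. Expected counts: 300×3/10 = 90, 300×5/10 = 150, 300×2/10 = 60.
type 1: (87 − 90)²/90 = 9/90 = 0.1000
type 2: (168 − 150)²/150 = 324/150 = 2.1600
type 3: (45 − 60)²/60 = 225/60 = 3.7500
Sum = 6.010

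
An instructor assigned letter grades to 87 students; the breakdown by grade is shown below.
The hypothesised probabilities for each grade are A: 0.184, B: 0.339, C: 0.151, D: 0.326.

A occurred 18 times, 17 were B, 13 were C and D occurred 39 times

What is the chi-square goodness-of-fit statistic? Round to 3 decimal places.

Expected counts E_i = n·p_i: 87×0.184 = 16.008, 87×0.339 = 29.493, 87×0.151 = 13.137, 87×0.326 = 28.362.
A: (18 − 16.008)²/16.008 = 3.968064/16.008 = 0.2479
B: (17 − 29.493)²/29.493 = 156.075049/29.493 = 5.2919
C: (13 − 13.137)²/13.137 = 0.018769/13.137 = 0.0014
D: (39 − 28.362)²/28.362 = 113.167044/28.362 = 3.9901
Sum = 9.531

9.531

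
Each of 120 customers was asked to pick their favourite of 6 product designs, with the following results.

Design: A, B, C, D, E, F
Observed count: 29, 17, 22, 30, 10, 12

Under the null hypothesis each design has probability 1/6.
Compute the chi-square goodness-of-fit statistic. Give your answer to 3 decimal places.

17.900

Under H₀ each category has probability 1/6, so each expected count is 120/6 = 20.
cat         O        E   (O−E)²/E
A          29       20     4.0500
B          17       20     0.4500
C          22       20     0.2000
D          30       20     5.0000
E          10       20     5.0000
F          12       20     3.2000
Sum = 17.900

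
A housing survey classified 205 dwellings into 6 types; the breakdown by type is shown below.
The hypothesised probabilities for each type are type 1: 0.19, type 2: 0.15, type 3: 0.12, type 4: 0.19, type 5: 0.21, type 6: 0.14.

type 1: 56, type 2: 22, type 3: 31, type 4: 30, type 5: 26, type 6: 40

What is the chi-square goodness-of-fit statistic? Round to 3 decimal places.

24.877

Expected counts E_i = n·p_i: 205×0.19 = 38.95, 205×0.15 = 30.75, 205×0.12 = 24.6, 205×0.19 = 38.95, 205×0.21 = 43.05, 205×0.14 = 28.7.
type 1: (56 − 38.95)²/38.95 = 290.7025/38.95 = 7.4635
type 2: (22 − 30.75)²/30.75 = 76.5625/30.75 = 2.4898
type 3: (31 − 24.6)²/24.6 = 40.96/24.6 = 1.6650
type 4: (30 − 38.95)²/38.95 = 80.1025/38.95 = 2.0565
type 5: (26 − 43.05)²/43.05 = 290.7025/43.05 = 6.7527
type 6: (40 − 28.7)²/28.7 = 127.69/28.7 = 4.4491
Sum = 24.877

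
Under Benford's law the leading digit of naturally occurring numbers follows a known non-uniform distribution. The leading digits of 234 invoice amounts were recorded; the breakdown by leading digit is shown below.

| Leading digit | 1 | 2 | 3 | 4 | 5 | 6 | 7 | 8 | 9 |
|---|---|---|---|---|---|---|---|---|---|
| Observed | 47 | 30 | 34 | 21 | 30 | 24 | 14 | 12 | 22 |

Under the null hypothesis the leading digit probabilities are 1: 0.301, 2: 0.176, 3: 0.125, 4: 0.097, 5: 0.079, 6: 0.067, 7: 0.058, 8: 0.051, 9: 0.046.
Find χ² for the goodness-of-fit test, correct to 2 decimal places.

35.06

Expected counts E_i = n·p_i: 234×0.301 = 70.434, 234×0.176 = 41.184, 234×0.125 = 29.25, 234×0.097 = 22.698, 234×0.079 = 18.486, 234×0.067 = 15.678, 234×0.058 = 13.572, 234×0.051 = 11.934, 234×0.046 = 10.764.
cat         O        E   (O−E)²/E
1          47   70.434      7.797
2          30   41.184      3.037
3          34    29.25      0.771
4          21   22.698      0.127
5          30   18.486      7.171
6          24   15.678      4.417
7          14   13.572      0.013
8          12   11.934      0.000
9          22   10.764     11.729
Sum = 35.06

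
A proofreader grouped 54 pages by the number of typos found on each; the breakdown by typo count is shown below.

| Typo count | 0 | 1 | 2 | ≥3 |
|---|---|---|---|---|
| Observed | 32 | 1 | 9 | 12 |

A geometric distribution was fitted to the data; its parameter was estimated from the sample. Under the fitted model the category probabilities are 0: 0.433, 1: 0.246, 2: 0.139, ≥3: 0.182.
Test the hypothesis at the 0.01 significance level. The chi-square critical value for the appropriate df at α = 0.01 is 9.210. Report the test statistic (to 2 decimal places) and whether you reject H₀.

15.31; reject

Expected counts E_i = n·p_i: 54×0.433 = 23.382, 54×0.246 = 13.284, 54×0.139 = 7.506, 54×0.182 = 9.828.
cat         O        E   (O−E)²/E
0          32   23.382      3.176
1           1   13.284     11.359
2           9    7.506      0.297
≥3         12    9.828      0.480
Sum = 15.31
df = 2. Since 15.31 > 9.210, we reject H₀.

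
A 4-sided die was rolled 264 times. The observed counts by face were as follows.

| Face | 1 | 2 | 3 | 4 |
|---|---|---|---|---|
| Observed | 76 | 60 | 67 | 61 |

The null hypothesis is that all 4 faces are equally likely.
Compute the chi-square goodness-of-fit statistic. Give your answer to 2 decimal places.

2.45

Under H₀ each category has probability 1/4, so each expected count is 264/4 = 66.
χ² = (76−66)²/66 + (60−66)²/66 + (67−66)²/66 + (61−66)²/66
   = 1.515 + 0.545 + 0.015 + 0.379
Sum = 2.45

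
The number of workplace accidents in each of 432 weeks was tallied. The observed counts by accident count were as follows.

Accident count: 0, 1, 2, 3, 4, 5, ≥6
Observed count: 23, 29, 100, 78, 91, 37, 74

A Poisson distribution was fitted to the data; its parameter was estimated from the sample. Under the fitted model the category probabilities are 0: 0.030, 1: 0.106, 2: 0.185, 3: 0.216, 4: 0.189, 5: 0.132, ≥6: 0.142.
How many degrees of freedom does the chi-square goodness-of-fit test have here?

There are k = 7 categories and 1 parameter estimated from the data, so df = 7 − 1 − 1 = 5.

5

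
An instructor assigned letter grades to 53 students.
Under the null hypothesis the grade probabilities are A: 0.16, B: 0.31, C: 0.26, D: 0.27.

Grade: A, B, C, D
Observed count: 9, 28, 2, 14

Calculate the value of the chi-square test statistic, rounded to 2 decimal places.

18.26

Expected counts E_i = n·p_i: 53×0.16 = 8.48, 53×0.31 = 16.43, 53×0.26 = 13.78, 53×0.27 = 14.31.
χ² = (9−8.48)²/8.48 + (28−16.43)²/16.43 + (2−13.78)²/13.78 + (14−14.31)²/14.31
   = 0.032 + 8.148 + 10.070 + 0.007
Sum = 18.26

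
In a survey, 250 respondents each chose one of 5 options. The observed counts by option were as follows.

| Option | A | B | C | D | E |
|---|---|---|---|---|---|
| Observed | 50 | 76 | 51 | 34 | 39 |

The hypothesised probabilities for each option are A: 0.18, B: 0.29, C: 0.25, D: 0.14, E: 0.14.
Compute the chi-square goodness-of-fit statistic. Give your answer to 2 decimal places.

3.33

Expected counts E_i = n·p_i: 250×0.18 = 45, 250×0.29 = 72.5, 250×0.25 = 62.5, 250×0.14 = 35, 250×0.14 = 35.
A: (50 − 45)²/45 = 25/45 = 0.556
B: (76 − 72.5)²/72.5 = 12.25/72.5 = 0.169
C: (51 − 62.5)²/62.5 = 132.25/62.5 = 2.116
D: (34 − 35)²/35 = 1/35 = 0.029
E: (39 − 35)²/35 = 16/35 = 0.457
Sum = 3.33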